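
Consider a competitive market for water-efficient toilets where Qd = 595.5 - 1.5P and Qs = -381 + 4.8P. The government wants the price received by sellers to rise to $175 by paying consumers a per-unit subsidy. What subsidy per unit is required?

At a seller price of 175, quantity supplied is -381 + 4.8·175 = 459.
Buyers absorb 459 only when they pay Pb with 595.5 − 1.5·Pb = 459, i.e. Pb = 91.
s = Ps − Pb = 175 − 91 = 84.

Required subsidy s = $84 per unit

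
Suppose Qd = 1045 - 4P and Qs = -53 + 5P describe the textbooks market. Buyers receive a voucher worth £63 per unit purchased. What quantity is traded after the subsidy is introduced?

Q' = 697

Pre-subsidy: 1045 - 4P = -53 + 5P gives P* = 122, Q* = 557.
With the rebate, buyers effectively pay Pb = Ps − 63, where Ps is the price sellers receive.
Demand in terms of Ps becomes Qd = 1045 − 4(Ps − 63) = 1297 - 4Ps. Setting this equal to supply: 1297 - 4Ps = -53 + 5Ps, so Ps = 150.
Buyers pay Pb = 150 − 63 = 87; Q' = -53 + 5·150 = 697.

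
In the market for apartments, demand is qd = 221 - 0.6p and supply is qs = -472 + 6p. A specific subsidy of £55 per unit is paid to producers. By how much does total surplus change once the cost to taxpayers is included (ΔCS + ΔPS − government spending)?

Net change in total surplus = -£825

Pre-subsidy: 221 - 0.6p = -472 + 6p gives p* = 105, q* = 158.
With the subsidy, sellers receive ps = pb + 55 for each unit, where pb is the price buyers pay.
Supply in terms of pb becomes qs = -472 + 6(pb + 55) = -142 + 6pb. Setting this equal to demand: 221 - 0.6pb = -142 + 6pb, so pb = 55.
Sellers receive ps = 55 + 55 = 110; q' = 221 − 0.6·55 = 188.
ΔCS = ½(158 + 188)(105 − 55) = 8650; ΔPS = ½(158 + 188)(110 − 105) = 865.
Government spending = 55 × 188 = 10340.
Net change = 8650 + 865 − 10340 = -825. The loss equals the DWL triangle ½·55·30.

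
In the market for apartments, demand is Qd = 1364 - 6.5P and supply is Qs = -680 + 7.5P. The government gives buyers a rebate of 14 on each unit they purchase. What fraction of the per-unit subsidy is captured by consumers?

Consumer share = 15/28

Pre-subsidy: 1364 - 6.5P = -680 + 7.5P gives P* = 146, Q* = 415.
With the rebate, buyers effectively pay Pb = Ps − 14, where Ps is the price sellers receive.
Demand in terms of Ps becomes Qd = 1364 − 6.5(Ps − 14) = 1455 - 6.5Ps. Setting this equal to supply: 1455 - 6.5Ps = -680 + 7.5Ps, so Ps = 152.5.
Buyers pay Pb = 152.5 − 14 = 138.5; Q' = -680 + 7.5·152.5 = 463.75.
Buyers' price falls by P* − Pb = 146 − 138.5 = 7.5; sellers' price rises by Ps − P* = 152.5 − 146 = 6.5.
So consumers capture 7.5/14 = 15/28 of each unit of subsidy.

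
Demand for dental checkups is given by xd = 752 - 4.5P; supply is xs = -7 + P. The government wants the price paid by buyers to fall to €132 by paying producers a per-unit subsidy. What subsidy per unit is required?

Required subsidy s = €33 per unit

At a buyer price of 132, quantity demanded is 752 − 4.5·132 = 158.
Sellers supply 158 only when they receive Ps with -7 + 1·Ps = 158, i.e. Ps = 165.
s = Ps − Pb = 165 − 132 = 33.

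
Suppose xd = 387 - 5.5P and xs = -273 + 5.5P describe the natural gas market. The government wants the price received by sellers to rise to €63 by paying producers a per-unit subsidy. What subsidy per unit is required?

Required subsidy s = €6 per unit

At a seller price of 63, quantity supplied is -273 + 5.5·63 = 73.5.
Buyers absorb 73.5 only when they pay Pb with 387 − 5.5·Pb = 73.5, i.e. Pb = 57.
s = Ps − Pb = 63 − 57 = 6.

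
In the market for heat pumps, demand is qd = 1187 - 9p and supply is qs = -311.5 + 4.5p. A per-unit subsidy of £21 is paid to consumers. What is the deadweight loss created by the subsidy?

Deadweight loss = £661.5

Pre-subsidy: 1187 - 9p = -311.5 + 4.5p gives p* = 111, q* = 188.
With the rebate, buyers effectively pay pb = ps − 21, where ps is the price sellers receive.
Demand in terms of ps becomes qd = 1187 − 9(ps − 21) = 1376 - 9ps. Setting this equal to supply: 1376 - 9ps = -311.5 + 4.5ps, so ps = 125.
Buyers pay pb = 125 − 21 = 104; q' = -311.5 + 4.5·125 = 251.
The subsidy expands output by 251 − 188 = 63 past the efficient level; on those units the gap between marginal cost and willingness to pay runs from 0 up to 21.
DWL = ½ × 21 × 63 = 661.5.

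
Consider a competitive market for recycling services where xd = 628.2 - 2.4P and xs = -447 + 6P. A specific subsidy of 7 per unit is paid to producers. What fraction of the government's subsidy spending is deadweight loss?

DWL / government spending = 2/111

Pre-subsidy: 628.2 - 2.4P = -447 + 6P gives P* = 128, x* = 321.
With the subsidy, sellers receive Ps = Pb + 7 for each unit, where Pb is the price buyers pay.
Supply in terms of Pb becomes xs = -447 + 6(Pb + 7) = -405 + 6Pb. Setting this equal to demand: 628.2 - 2.4Pb = -405 + 6Pb, so Pb = 123.
Sellers receive Ps = 123 + 7 = 130; x' = 628.2 − 2.4·123 = 333.
ΔCS = ½(321 + 333)(128 − 123) = 1635; ΔPS = ½(321 + 333)(130 − 128) = 654.
Government spending = 7 × 333 = 2331.
DWL = ½ × 7 × (333 − 321) = 42; fraction = 42 / 2331 = 2/111.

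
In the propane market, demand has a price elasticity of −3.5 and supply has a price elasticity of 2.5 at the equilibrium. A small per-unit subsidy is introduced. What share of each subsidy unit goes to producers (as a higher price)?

For a small subsidy around the equilibrium, the benefit split depends on the relative slopes, which at a point are proportional to the elasticities.
Buyer share = εs/(εs + |εd|) = 2.5/(2.5 + 3.5) = 5/12; seller share = |εd|/(εs + |εd|) = 7/12.
So producers capture 7/12 of the subsidy.

Producer share = 7/12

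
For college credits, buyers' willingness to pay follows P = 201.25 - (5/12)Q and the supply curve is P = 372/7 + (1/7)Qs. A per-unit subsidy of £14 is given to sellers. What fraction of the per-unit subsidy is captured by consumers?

Consumer share = 35/47

Pre-subsidy: 201.25 - (5/12)Q = 372/7 + (1/7)Q gives Q* = 12441/47 and P* = 4275/47.
With the subsidy, sellers receive Ps = Pb + 14 for each unit, where Pb is the price buyers pay.
On the curves, Pb = 201.25 - (5/12)Q and Ps = 372/7 + (1/7)Q; the wedge Ps − Pb = 14 gives 372/7 + (1/7)Q − (201.25 - (5/12)Q) = 14, so Q' = 13617/47.
Then Pb = 201.25 − (5/12)·(13617/47) = 3785/47 and Ps = 372/7 + (1/7)·(13617/47) = 4443/47.
Buyers' price falls by P* − Pb = 4275/47 − 3785/47 = 490/47; sellers' price rises by Ps − P* = 4443/47 − 4275/47 = 168/47.
So consumers capture (490/47)/14 = 35/47 of each unit of subsidy.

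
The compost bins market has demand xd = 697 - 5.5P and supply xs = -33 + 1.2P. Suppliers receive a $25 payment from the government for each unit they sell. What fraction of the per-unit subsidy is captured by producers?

Producer share = 55/67

Pre-subsidy: 697 - 5.5P = -33 + 1.2P gives P* = 7300/67, x* = 6549/67.
With the subsidy, sellers receive Ps = Pb + 25 for each unit, where Pb is the price buyers pay.
Supply in terms of Pb becomes xs = -33 + 1.2(Pb + 25) = -3 + 1.2Pb. Setting this equal to demand: 697 - 5.5Pb = -3 + 1.2Pb, so Pb = 7000/67.
Sellers receive Ps = 7000/67 + 25 = 8675/67; x' = 697 − 5.5·(7000/67) = 8199/67.
Buyers' price falls by P* − Pb = 7300/67 − 7000/67 = 300/67; sellers' price rises by Ps − P* = 8675/67 − 7300/67 = 1375/67.
So producers capture (1375/67)/25 = 55/67 of each unit of subsidy.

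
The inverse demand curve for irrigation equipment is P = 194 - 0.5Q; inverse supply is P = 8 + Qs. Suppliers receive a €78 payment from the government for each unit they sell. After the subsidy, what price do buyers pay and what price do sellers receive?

Buyers pay €106; sellers receive €184

Pre-subsidy: 194 - 0.5Q = 8 + Q gives Q* = 124 and P* = 132.
With the subsidy, sellers receive Ps = Pb + 78 for each unit, where Pb is the price buyers pay.
On the curves, Pb = 194 - 0.5Q and Ps = 8 + Q; the wedge Ps − Pb = 78 gives 8 + Q − (194 - 0.5Q) = 78, so Q' = 176.
Then Pb = 194 − 0.5·176 = 106 and Ps = 8 + 1·176 = 184.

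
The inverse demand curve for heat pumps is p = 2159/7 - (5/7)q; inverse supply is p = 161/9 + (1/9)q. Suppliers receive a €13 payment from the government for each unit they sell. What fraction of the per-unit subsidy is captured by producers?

Pre-subsidy: 2159/7 - (5/7)q = 161/9 + (1/9)q gives q* = 352 and p* = 57.
With the subsidy, sellers receive ps = pb + 13 for each unit, where pb is the price buyers pay.
On the curves, pb = 2159/7 - (5/7)q and ps = 161/9 + (1/9)q; the wedge ps − pb = 13 gives 161/9 + (1/9)q − (2159/7 - (5/7)q) = 13, so q' = 367.75.
Then pb = 2159/7 − (5/7)·367.75 = 45.75 and ps = 161/9 + (1/9)·367.75 = 58.75.
Buyers' price falls by p* − pb = 57 − 45.75 = 11.25; sellers' price rises by ps − p* = 58.75 − 57 = 1.75.
So producers capture 1.75/13 = 7/52 of each unit of subsidy.

Producer share = 7/52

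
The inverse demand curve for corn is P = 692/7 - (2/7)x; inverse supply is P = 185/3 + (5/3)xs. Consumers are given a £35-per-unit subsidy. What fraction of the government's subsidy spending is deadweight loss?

DWL / government spending = 735/3032

Pre-subsidy: 692/7 - (2/7)x = 185/3 + (5/3)x gives x* = 781/41 and P* = 3830/41.
With the rebate, buyers effectively pay Pb = Ps − 35, where Ps is the price sellers receive.
On the curves, Pb = 692/7 - (2/7)x and Ps = 185/3 + (5/3)x; the wedge Ps − Pb = 35 gives 185/3 + (5/3)x − (692/7 - (2/7)x) = 35, so x' = 1516/41.
Then Pb = 692/7 − (2/7)·(1516/41) = 3620/41 and Ps = 185/3 + (5/3)·(1516/41) = 5055/41.
ΔCS = ½(781/41 + 1516/41)(3830/41 − 3620/41) = 241185/1681; ΔPS = ½(781/41 + 1516/41)(5055/41 − 3830/41) = 2813825/3362.
Government spending = 35 × 1516/41 = 53060/41.
DWL = ½ × 35 × (1516/41 − 781/41) = 25725/82; fraction = (25725/82) / (53060/41) = 735/3032.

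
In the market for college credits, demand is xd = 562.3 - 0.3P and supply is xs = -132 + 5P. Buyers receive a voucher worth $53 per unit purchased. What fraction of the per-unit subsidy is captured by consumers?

Consumer share = 50/53

Pre-subsidy: 562.3 - 0.3P = -132 + 5P gives P* = 131, x* = 523.
With the rebate, buyers effectively pay Pb = Ps − 53, where Ps is the price sellers receive.
Demand in terms of Ps becomes xd = 562.3 − 0.3(Ps − 53) = 578.2 - 0.3Ps. Setting this equal to supply: 578.2 - 0.3Ps = -132 + 5Ps, so Ps = 134.
Buyers pay Pb = 134 − 53 = 81; x' = -132 + 5·134 = 538.
Buyers' price falls by P* − Pb = 131 − 81 = 50; sellers' price rises by Ps − P* = 134 − 131 = 3.
So consumers capture 50/53 = 50/53 of each unit of subsidy.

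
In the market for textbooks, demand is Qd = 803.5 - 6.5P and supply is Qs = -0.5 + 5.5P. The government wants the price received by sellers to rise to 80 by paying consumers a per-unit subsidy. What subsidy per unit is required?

Required subsidy s = 24 per unit

At a seller price of 80, quantity supplied is -0.5 + 5.5·80 = 439.5.
Buyers absorb 439.5 only when they pay Pb with 803.5 − 6.5·Pb = 439.5, i.e. Pb = 56.
s = Ps − Pb = 80 − 56 = 24.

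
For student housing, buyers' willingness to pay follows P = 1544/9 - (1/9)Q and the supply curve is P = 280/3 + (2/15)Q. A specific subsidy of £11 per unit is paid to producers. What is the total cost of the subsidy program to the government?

Pre-subsidy: 1544/9 - (1/9)Q = 280/3 + (2/15)Q gives Q* = 320 and P* = 136.
With the subsidy, sellers receive Ps = Pb + 11 for each unit, where Pb is the price buyers pay.
On the curves, Pb = 1544/9 - (1/9)Q and Ps = 280/3 + (2/15)Q; the wedge Ps − Pb = 11 gives 280/3 + (2/15)Q − (1544/9 - (1/9)Q) = 11, so Q' = 365.
Then Pb = 1544/9 − (1/9)·365 = 131 and Ps = 280/3 + (2/15)·365 = 142.
Government outlay = subsidy × quantity = 11 × 365 = 4015.

Government cost = £4015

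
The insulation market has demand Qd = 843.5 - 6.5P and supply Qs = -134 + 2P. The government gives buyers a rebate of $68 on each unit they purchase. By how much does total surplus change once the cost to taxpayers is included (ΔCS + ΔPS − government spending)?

Pre-subsidy: 843.5 - 6.5P = -134 + 2P gives P* = 115, Q* = 96.
With the rebate, buyers effectively pay Pb = Ps − 68, where Ps is the price sellers receive.
Demand in terms of Ps becomes Qd = 843.5 − 6.5(Ps − 68) = 1285.5 - 6.5Ps. Setting this equal to supply: 1285.5 - 6.5Ps = -134 + 2Ps, so Ps = 167.
Buyers pay Pb = 167 − 68 = 99; Q' = -134 + 2·167 = 200.
ΔCS = ½(96 + 200)(115 − 99) = 2368; ΔPS = ½(96 + 200)(167 − 115) = 7696.
Government spending = 68 × 200 = 13600.
Net change = 2368 + 7696 − 13600 = -3536. The loss equals the DWL triangle ½·68·104.

Net change in total surplus = -$3536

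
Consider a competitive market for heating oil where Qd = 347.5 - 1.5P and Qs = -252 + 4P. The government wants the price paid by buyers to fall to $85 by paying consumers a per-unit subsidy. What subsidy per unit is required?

At a buyer price of 85, quantity demanded is 347.5 − 1.5·85 = 220.
Sellers supply 220 only when they receive Ps with -252 + 4·Ps = 220, i.e. Ps = 118.
s = Ps − Pb = 118 − 85 = 33.

Required subsidy s = $33 per unit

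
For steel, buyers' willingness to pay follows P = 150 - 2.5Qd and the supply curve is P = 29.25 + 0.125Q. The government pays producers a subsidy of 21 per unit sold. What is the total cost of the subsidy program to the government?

Pre-subsidy: 150 - 2.5Q = 29.25 + 0.125Q gives Q* = 46 and P* = 35.
With the subsidy, sellers receive Ps = Pb + 21 for each unit, where Pb is the price buyers pay.
On the curves, Pb = 150 - 2.5Q and Ps = 29.25 + 0.125Q; the wedge Ps − Pb = 21 gives 29.25 + 0.125Q − (150 - 2.5Q) = 21, so Q' = 54.
Then Pb = 150 − 2.5·54 = 15 and Ps = 29.25 + 0.125·54 = 36.
Government outlay = subsidy × quantity = 21 × 54 = 1134.

Government cost = 1134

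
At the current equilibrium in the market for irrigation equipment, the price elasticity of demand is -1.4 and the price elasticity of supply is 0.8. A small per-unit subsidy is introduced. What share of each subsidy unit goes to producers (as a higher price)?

Producer share = 7/11

For a small subsidy around the equilibrium, the benefit split depends on the relative slopes, which at a point are proportional to the elasticities.
Buyer share = εs/(εs + |εd|) = 0.8/(0.8 + 1.4) = 4/11; seller share = |εd|/(εs + |εd|) = 7/11.
So producers capture 7/11 of the subsidy.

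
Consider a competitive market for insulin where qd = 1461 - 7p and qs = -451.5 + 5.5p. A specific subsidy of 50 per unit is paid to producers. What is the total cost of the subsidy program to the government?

Government cost = 27200

Pre-subsidy: 1461 - 7p = -451.5 + 5.5p gives p* = 153, q* = 390.
With the subsidy, sellers receive ps = pb + 50 for each unit, where pb is the price buyers pay.
Supply in terms of pb becomes qs = -451.5 + 5.5(pb + 50) = -176.5 + 5.5pb. Setting this equal to demand: 1461 - 7pb = -176.5 + 5.5pb, so pb = 131.
Sellers receive ps = 131 + 50 = 181; q' = 1461 − 7·131 = 544.
Government outlay = subsidy × quantity = 50 × 544 = 27200.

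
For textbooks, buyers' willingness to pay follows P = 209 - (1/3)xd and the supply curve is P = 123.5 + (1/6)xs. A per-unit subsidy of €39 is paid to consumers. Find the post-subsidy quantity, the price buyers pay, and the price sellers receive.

x' = 249; buyers pay €126; sellers receive €165

Pre-subsidy: 209 - (1/3)x = 123.5 + (1/6)x gives x* = 171 and P* = 152.
With the rebate, buyers effectively pay Pb = Ps − 39, where Ps is the price sellers receive.
On the curves, Pb = 209 - (1/3)x and Ps = 123.5 + (1/6)x; the wedge Ps − Pb = 39 gives 123.5 + (1/6)x − (209 - (1/3)x) = 39, so x' = 249.
Then Pb = 209 − (1/3)·249 = 126 and Ps = 123.5 + (1/6)·249 = 165.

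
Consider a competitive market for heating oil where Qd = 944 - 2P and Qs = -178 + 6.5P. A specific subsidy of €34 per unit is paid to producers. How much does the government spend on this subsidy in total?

Pre-subsidy: 944 - 2P = -178 + 6.5P gives P* = 132, Q* = 680.
With the subsidy, sellers receive Ps = Pb + 34 for each unit, where Pb is the price buyers pay.
Supply in terms of Pb becomes Qs = -178 + 6.5(Pb + 34) = 43 + 6.5Pb. Setting this equal to demand: 944 - 2Pb = 43 + 6.5Pb, so Pb = 106.
Sellers receive Ps = 106 + 34 = 140; Q' = 944 − 2·106 = 732.
Government outlay = subsidy × quantity = 34 × 732 = 24888.

Government cost = €24888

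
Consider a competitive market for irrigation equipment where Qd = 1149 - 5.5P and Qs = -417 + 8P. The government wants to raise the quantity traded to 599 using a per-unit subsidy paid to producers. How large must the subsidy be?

Required subsidy s = 27 per unit

At Q = 599, invert demand for the buyer price: Pb = (1149 − 599)/5.5 = 100; invert supply for the seller price: Ps = (599 − (-417))/8 = 127.
The subsidy must fill the gap: s = Ps − Pb = 127 − 100 = 27.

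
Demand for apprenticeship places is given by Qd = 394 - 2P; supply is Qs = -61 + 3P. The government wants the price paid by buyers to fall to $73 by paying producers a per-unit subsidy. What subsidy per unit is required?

Required subsidy s = $30 per unit

At a buyer price of 73, quantity demanded is 394 − 2·73 = 248.
Sellers supply 248 only when they receive Ps with -61 + 3·Ps = 248, i.e. Ps = 103.
s = Ps − Pb = 103 − 73 = 30.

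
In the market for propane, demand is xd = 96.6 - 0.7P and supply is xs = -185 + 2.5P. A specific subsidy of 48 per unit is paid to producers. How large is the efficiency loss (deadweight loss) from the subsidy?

Pre-subsidy: 96.6 - 0.7P = -185 + 2.5P gives P* = 88, x* = 35.
With the subsidy, sellers receive Ps = Pb + 48 for each unit, where Pb is the price buyers pay.
Supply in terms of Pb becomes xs = -185 + 2.5(Pb + 48) = -65 + 2.5Pb. Setting this equal to demand: 96.6 - 0.7Pb = -65 + 2.5Pb, so Pb = 50.5.
Sellers receive Ps = 50.5 + 48 = 98.5; x' = 96.6 − 0.7·50.5 = 61.25.
The subsidy expands output by 61.25 − 35 = 26.25 past the efficient level; on those units the gap between marginal cost and willingness to pay runs from 0 up to 48.
DWL = ½ × 48 × 26.25 = 630.

Deadweight loss = 630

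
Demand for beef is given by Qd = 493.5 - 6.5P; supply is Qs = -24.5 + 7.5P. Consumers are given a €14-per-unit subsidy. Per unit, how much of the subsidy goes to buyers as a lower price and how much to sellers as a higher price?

Buyers gain €7.5 per unit; sellers gain €6.5 per unit

Pre-subsidy: 493.5 - 6.5P = -24.5 + 7.5P gives P* = 37, Q* = 253.
With the rebate, buyers effectively pay Pb = Ps − 14, where Ps is the price sellers receive.
Demand in terms of Ps becomes Qd = 493.5 − 6.5(Ps − 14) = 584.5 - 6.5Ps. Setting this equal to supply: 584.5 - 6.5Ps = -24.5 + 7.5Ps, so Ps = 43.5.
Buyers pay Pb = 43.5 − 14 = 29.5; Q' = -24.5 + 7.5·43.5 = 301.75.
Buyers' price falls by P* − Pb = 37 − 29.5 = 7.5; sellers' price rises by Ps − P* = 43.5 − 37 = 6.5.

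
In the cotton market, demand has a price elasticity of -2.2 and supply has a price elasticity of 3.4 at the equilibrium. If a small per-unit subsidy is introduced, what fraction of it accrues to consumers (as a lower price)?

For a small subsidy around the equilibrium, the benefit split depends on the relative slopes, which at a point are proportional to the elasticities.
Buyer share = εs/(εs + |εd|) = 3.4/(3.4 + 2.2) = 17/28; seller share = |εd|/(εs + |εd|) = 11/28.

Consumer share = 17/28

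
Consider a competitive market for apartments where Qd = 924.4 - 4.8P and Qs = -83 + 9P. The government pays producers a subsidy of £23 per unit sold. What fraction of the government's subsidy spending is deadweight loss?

Pre-subsidy: 924.4 - 4.8P = -83 + 9P gives P* = 73, Q* = 574.
With the subsidy, sellers receive Ps = Pb + 23 for each unit, where Pb is the price buyers pay.
Supply in terms of Pb becomes Qs = -83 + 9(Pb + 23) = 124 + 9Pb. Setting this equal to demand: 924.4 - 4.8Pb = 124 + 9Pb, so Pb = 58.
Sellers receive Ps = 58 + 23 = 81; Q' = 924.4 − 4.8·58 = 646.
ΔCS = ½(574 + 646)(73 − 58) = 9150; ΔPS = ½(574 + 646)(81 − 73) = 4880.
Government spending = 23 × 646 = 14858.
DWL = ½ × 23 × (646 − 574) = 828; fraction = 828 / 14858 = 18/323.

DWL / government spending = 18/323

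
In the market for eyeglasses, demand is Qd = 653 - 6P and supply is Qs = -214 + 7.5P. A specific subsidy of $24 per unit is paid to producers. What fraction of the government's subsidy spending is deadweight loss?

Pre-subsidy: 653 - 6P = -214 + 7.5P gives P* = 578/9, Q* = 803/3.
With the subsidy, sellers receive Ps = Pb + 24 for each unit, where Pb is the price buyers pay.
Supply in terms of Pb becomes Qs = -214 + 7.5(Pb + 24) = -34 + 7.5Pb. Setting this equal to demand: 653 - 6Pb = -34 + 7.5Pb, so Pb = 458/9.
Sellers receive Ps = 458/9 + 24 = 674/9; Q' = 653 − 6·(458/9) = 1043/3.
ΔCS = ½(803/3 + 1043/3)(578/9 − 458/9) = 36920/9; ΔPS = ½(803/3 + 1043/3)(674/9 − 578/9) = 29536/9.
Government spending = 24 × 1043/3 = 8344.
DWL = ½ × 24 × (1043/3 − 803/3) = 960; fraction = 960 / 8344 = 120/1043.

DWL / government spending = 120/1043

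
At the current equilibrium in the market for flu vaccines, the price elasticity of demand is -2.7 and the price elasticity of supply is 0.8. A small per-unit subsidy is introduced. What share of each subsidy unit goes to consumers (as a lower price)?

For a small subsidy around the equilibrium, the benefit split depends on the relative slopes, which at a point are proportional to the elasticities.
Buyer share = εs/(εs + |εd|) = 0.8/(0.8 + 2.7) = 8/35; seller share = |εd|/(εs + |εd|) = 27/35.

Consumer share = 8/35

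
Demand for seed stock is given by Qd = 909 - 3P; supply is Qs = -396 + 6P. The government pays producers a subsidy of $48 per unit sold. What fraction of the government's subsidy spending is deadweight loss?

DWL / government spending = 8/95

Pre-subsidy: 909 - 3P = -396 + 6P gives P* = 145, Q* = 474.
With the subsidy, sellers receive Ps = Pb + 48 for each unit, where Pb is the price buyers pay.
Supply in terms of Pb becomes Qs = -396 + 6(Pb + 48) = -108 + 6Pb. Setting this equal to demand: 909 - 3Pb = -108 + 6Pb, so Pb = 113.
Sellers receive Ps = 113 + 48 = 161; Q' = 909 − 3·113 = 570.
ΔCS = ½(474 + 570)(145 − 113) = 16704; ΔPS = ½(474 + 570)(161 − 145) = 8352.
Government spending = 48 × 570 = 27360.
DWL = ½ × 48 × (570 − 474) = 2304; fraction = 2304 / 27360 = 8/95.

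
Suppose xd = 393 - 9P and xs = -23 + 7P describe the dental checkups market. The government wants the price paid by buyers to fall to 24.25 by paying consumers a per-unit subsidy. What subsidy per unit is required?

At a buyer price of 24.25, quantity demanded is 393 − 9·24.25 = 174.75.
Sellers supply 174.75 only when they receive Ps with -23 + 7·Ps = 174.75, i.e. Ps = 28.25.
s = Ps − Pb = 28.25 − 24.25 = 4.

Required subsidy s = 4 per unit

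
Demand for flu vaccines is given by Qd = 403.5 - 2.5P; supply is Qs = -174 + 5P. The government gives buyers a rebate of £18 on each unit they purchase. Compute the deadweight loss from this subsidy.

Pre-subsidy: 403.5 - 2.5P = -174 + 5P gives P* = 77, Q* = 211.
With the rebate, buyers effectively pay Pb = Ps − 18, where Ps is the price sellers receive.
Demand in terms of Ps becomes Qd = 403.5 − 2.5(Ps − 18) = 448.5 - 2.5Ps. Setting this equal to supply: 448.5 - 2.5Ps = -174 + 5Ps, so Ps = 83.
Buyers pay Pb = 83 − 18 = 65; Q' = -174 + 5·83 = 241.
The subsidy expands output by 241 − 211 = 30 past the efficient level; on those units the gap between marginal cost and willingness to pay runs from 0 up to 18.
DWL = ½ × 18 × 30 = 270.

Deadweight loss = £270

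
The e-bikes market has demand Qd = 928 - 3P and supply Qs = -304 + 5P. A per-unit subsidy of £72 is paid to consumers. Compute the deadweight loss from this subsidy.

Pre-subsidy: 928 - 3P = -304 + 5P gives P* = 154, Q* = 466.
With the rebate, buyers effectively pay Pb = Ps − 72, where Ps is the price sellers receive.
Demand in terms of Ps becomes Qd = 928 − 3(Ps − 72) = 1144 - 3Ps. Setting this equal to supply: 1144 - 3Ps = -304 + 5Ps, so Ps = 181.
Buyers pay Pb = 181 − 72 = 109; Q' = -304 + 5·181 = 601.
The subsidy expands output by 601 − 466 = 135 past the efficient level; on those units the gap between marginal cost and willingness to pay runs from 0 up to 72.
DWL = ½ × 72 × 135 = 4860.

Deadweight loss = £4860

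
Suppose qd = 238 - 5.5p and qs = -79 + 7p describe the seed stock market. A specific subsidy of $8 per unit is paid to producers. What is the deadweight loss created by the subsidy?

Pre-subsidy: 238 - 5.5p = -79 + 7p gives p* = 25.36, q* = 98.52.
With the subsidy, sellers receive ps = pb + 8 for each unit, where pb is the price buyers pay.
Supply in terms of pb becomes qs = -79 + 7(pb + 8) = -23 + 7pb. Setting this equal to demand: 238 - 5.5pb = -23 + 7pb, so pb = 20.88.
Sellers receive ps = 20.88 + 8 = 28.88; q' = 238 − 5.5·20.88 = 123.16.
The subsidy expands output by 123.16 − 98.52 = 24.64 past the efficient level; on those units the gap between marginal cost and willingness to pay runs from 0 up to 8.
DWL = ½ × 8 × 24.64 = 98.56.

Deadweight loss = $98.56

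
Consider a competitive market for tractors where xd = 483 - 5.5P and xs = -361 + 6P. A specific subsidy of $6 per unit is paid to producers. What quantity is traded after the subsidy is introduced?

Pre-subsidy: 483 - 5.5P = -361 + 6P gives P* = 1688/23, x* = 1825/23.
With the subsidy, sellers receive Ps = Pb + 6 for each unit, where Pb is the price buyers pay.
Supply in terms of Pb becomes xs = -361 + 6(Pb + 6) = -325 + 6Pb. Setting this equal to demand: 483 - 5.5Pb = -325 + 6Pb, so Pb = 1616/23.
Sellers receive Ps = 1616/23 + 6 = 1754/23; x' = 483 − 5.5·(1616/23) = 2221/23.

x' = 2221/23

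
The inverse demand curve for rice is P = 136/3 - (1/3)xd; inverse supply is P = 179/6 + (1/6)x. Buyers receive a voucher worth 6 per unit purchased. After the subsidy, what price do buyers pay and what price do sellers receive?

Buyers pay 31; sellers receive 37

Pre-subsidy: 136/3 - (1/3)x = 179/6 + (1/6)x gives x* = 31 and P* = 35.
With the rebate, buyers effectively pay Pb = Ps − 6, where Ps is the price sellers receive.
On the curves, Pb = 136/3 - (1/3)x and Ps = 179/6 + (1/6)x; the wedge Ps − Pb = 6 gives 179/6 + (1/6)x − (136/3 - (1/3)x) = 6, so x' = 43.
Then Pb = 136/3 − (1/3)·43 = 31 and Ps = 179/6 + (1/6)·43 = 37.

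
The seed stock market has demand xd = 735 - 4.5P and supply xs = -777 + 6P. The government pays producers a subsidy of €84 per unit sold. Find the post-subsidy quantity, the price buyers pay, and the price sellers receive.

x' = 303; buyers pay €96; sellers receive €180

Pre-subsidy: 735 - 4.5P = -777 + 6P gives P* = 144, x* = 87.
With the subsidy, sellers receive Ps = Pb + 84 for each unit, where Pb is the price buyers pay.
Supply in terms of Pb becomes xs = -777 + 6(Pb + 84) = -273 + 6Pb. Setting this equal to demand: 735 - 4.5Pb = -273 + 6Pb, so Pb = 96.
Sellers receive Ps = 96 + 84 = 180; x' = 735 − 4.5·96 = 303.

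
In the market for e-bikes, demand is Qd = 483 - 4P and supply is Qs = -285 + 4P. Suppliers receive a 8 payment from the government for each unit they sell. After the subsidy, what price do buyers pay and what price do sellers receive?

Pre-subsidy: 483 - 4P = -285 + 4P gives P* = 96, Q* = 99.
With the subsidy, sellers receive Ps = Pb + 8 for each unit, where Pb is the price buyers pay.
Supply in terms of Pb becomes Qs = -285 + 4(Pb + 8) = -253 + 4Pb. Setting this equal to demand: 483 - 4Pb = -253 + 4Pb, so Pb = 92.
Sellers receive Ps = 92 + 8 = 100; Q' = 483 − 4·92 = 115.

Buyers pay 92; sellers receive 100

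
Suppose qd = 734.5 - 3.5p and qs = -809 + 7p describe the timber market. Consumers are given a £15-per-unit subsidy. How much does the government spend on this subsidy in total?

Government cost = £3825

Pre-subsidy: 734.5 - 3.5p = -809 + 7p gives p* = 147, q* = 220.
With the rebate, buyers effectively pay pb = ps − 15, where ps is the price sellers receive.
Demand in terms of ps becomes qd = 734.5 − 3.5(ps − 15) = 787 - 3.5ps. Setting this equal to supply: 787 - 3.5ps = -809 + 7ps, so ps = 152.
Buyers pay pb = 152 − 15 = 137; q' = -809 + 7·152 = 255.
Government outlay = subsidy × quantity = 15 × 255 = 3825.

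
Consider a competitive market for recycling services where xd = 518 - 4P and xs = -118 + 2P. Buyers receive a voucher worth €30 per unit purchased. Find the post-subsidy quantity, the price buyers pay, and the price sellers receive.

x' = 134; buyers pay €96; sellers receive €126

Pre-subsidy: 518 - 4P = -118 + 2P gives P* = 106, x* = 94.
With the rebate, buyers effectively pay Pb = Ps − 30, where Ps is the price sellers receive.
Demand in terms of Ps becomes xd = 518 − 4(Ps − 30) = 638 - 4Ps. Setting this equal to supply: 638 - 4Ps = -118 + 2Ps, so Ps = 126.
Buyers pay Pb = 126 − 30 = 96; x' = -118 + 2·126 = 134.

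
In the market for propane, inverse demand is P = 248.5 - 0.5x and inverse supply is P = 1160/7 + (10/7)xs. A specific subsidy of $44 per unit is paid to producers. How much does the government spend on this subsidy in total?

Government cost = 78100/27

Pre-subsidy: 248.5 - 0.5x = 1160/7 + (10/7)x gives x* = 1159/27 and P* = 6130/27.
With the subsidy, sellers receive Ps = Pb + 44 for each unit, where Pb is the price buyers pay.
On the curves, Pb = 248.5 - 0.5x and Ps = 1160/7 + (10/7)x; the wedge Ps − Pb = 44 gives 1160/7 + (10/7)x − (248.5 - 0.5x) = 44, so x' = 1775/27.
Then Pb = 248.5 − 0.5·(1775/27) = 5822/27 and Ps = 1160/7 + (10/7)·(1775/27) = 7010/27.
Government outlay = subsidy × quantity = 44 × 1775/27 = 78100/27.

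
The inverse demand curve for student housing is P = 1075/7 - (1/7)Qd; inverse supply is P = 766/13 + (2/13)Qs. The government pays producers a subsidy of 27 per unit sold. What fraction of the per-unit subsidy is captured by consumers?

Pre-subsidy: 1075/7 - (1/7)Q = 766/13 + (2/13)Q gives Q* = 319 and P* = 108.
With the subsidy, sellers receive Ps = Pb + 27 for each unit, where Pb is the price buyers pay.
On the curves, Pb = 1075/7 - (1/7)Q and Ps = 766/13 + (2/13)Q; the wedge Ps − Pb = 27 gives 766/13 + (2/13)Q − (1075/7 - (1/7)Q) = 27, so Q' = 410.
Then Pb = 1075/7 − (1/7)·410 = 95 and Ps = 766/13 + (2/13)·410 = 122.
Buyers' price falls by P* − Pb = 108 − 95 = 13; sellers' price rises by Ps − P* = 122 − 108 = 14.
So consumers capture 13/27 = 13/27 of each unit of subsidy.

Consumer share = 13/27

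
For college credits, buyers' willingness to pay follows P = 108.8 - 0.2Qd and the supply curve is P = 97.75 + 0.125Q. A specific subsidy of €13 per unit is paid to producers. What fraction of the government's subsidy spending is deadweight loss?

Pre-subsidy: 108.8 - 0.2Q = 97.75 + 0.125Q gives Q* = 34 and P* = 102.
With the subsidy, sellers receive Ps = Pb + 13 for each unit, where Pb is the price buyers pay.
On the curves, Pb = 108.8 - 0.2Q and Ps = 97.75 + 0.125Q; the wedge Ps − Pb = 13 gives 97.75 + 0.125Q − (108.8 - 0.2Q) = 13, so Q' = 74.
Then Pb = 108.8 − 0.2·74 = 94 and Ps = 97.75 + 0.125·74 = 107.
ΔCS = ½(34 + 74)(102 − 94) = 432; ΔPS = ½(34 + 74)(107 − 102) = 270.
Government spending = 13 × 74 = 962.
DWL = ½ × 13 × (74 − 34) = 260; fraction = 260 / 962 = 10/37.

DWL / government spending = 10/37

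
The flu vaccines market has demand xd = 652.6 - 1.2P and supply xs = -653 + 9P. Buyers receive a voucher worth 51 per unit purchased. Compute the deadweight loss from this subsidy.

Pre-subsidy: 652.6 - 1.2P = -653 + 9P gives P* = 128, x* = 499.
With the rebate, buyers effectively pay Pb = Ps − 51, where Ps is the price sellers receive.
Demand in terms of Ps becomes xd = 652.6 − 1.2(Ps − 51) = 713.8 - 1.2Ps. Setting this equal to supply: 713.8 - 1.2Ps = -653 + 9Ps, so Ps = 134.
Buyers pay Pb = 134 − 51 = 83; x' = -653 + 9·134 = 553.
The subsidy expands output by 553 − 499 = 54 past the efficient level; on those units the gap between marginal cost and willingness to pay runs from 0 up to 51.
DWL = ½ × 51 × 54 = 1377.

Deadweight loss = 1377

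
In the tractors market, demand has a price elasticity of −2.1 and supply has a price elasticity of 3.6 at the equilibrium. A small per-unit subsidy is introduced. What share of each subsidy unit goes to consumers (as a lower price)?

For a small subsidy around the equilibrium, the benefit split depends on the relative slopes, which at a point are proportional to the elasticities.
Buyer share = εs/(εs + |εd|) = 3.6/(3.6 + 2.1) = 12/19; seller share = |εd|/(εs + |εd|) = 7/19.

Consumer share = 12/19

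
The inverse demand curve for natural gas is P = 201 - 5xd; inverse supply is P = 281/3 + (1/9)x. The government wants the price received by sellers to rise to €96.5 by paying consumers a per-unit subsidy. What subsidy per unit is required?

At a seller price of 96.5, quantity supplied is -843 + 9·96.5 = 25.5.
Buyers absorb 25.5 only when they pay Pb = 201 − 5·25.5 = 73.5.
s = Ps − Pb = 96.5 − 73.5 = 23.

Required subsidy s = €23 per unit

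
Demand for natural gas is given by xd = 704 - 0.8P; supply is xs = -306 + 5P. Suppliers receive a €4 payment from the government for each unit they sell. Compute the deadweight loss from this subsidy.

Pre-subsidy: 704 - 0.8P = -306 + 5P gives P* = 5050/29, x* = 16376/29.
With the subsidy, sellers receive Ps = Pb + 4 for each unit, where Pb is the price buyers pay.
Supply in terms of Pb becomes xs = -306 + 5(Pb + 4) = -286 + 5Pb. Setting this equal to demand: 704 - 0.8Pb = -286 + 5Pb, so Pb = 4950/29.
Sellers receive Ps = 4950/29 + 4 = 5066/29; x' = 704 − 0.8·(4950/29) = 16456/29.
The subsidy expands output by 16456/29 − 16376/29 = 80/29 past the efficient level; on those units the gap between marginal cost and willingness to pay runs from 0 up to 4.
DWL = ½ × 4 × 80/29 = 160/29.

Deadweight loss = 160/29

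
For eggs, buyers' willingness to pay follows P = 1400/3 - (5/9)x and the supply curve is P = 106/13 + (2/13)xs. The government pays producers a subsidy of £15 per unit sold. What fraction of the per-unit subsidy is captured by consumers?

Consumer share = 65/83

Pre-subsidy: 1400/3 - (5/9)x = 106/13 + (2/13)x gives x* = 53646/83 and P* = 8930/83.
With the subsidy, sellers receive Ps = Pb + 15 for each unit, where Pb is the price buyers pay.
On the curves, Pb = 1400/3 - (5/9)x and Ps = 106/13 + (2/13)x; the wedge Ps − Pb = 15 gives 106/13 + (2/13)x − (1400/3 - (5/9)x) = 15, so x' = 55401/83.
Then Pb = 1400/3 − (5/9)·(55401/83) = 7955/83 and Ps = 106/13 + (2/13)·(55401/83) = 9200/83.
Buyers' price falls by P* − Pb = 8930/83 − 7955/83 = 975/83; sellers' price rises by Ps − P* = 9200/83 − 8930/83 = 270/83.
So consumers capture (975/83)/15 = 65/83 of each unit of subsidy.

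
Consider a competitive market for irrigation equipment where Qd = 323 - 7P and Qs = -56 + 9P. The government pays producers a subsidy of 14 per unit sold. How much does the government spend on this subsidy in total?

Pre-subsidy: 323 - 7P = -56 + 9P gives P* = 23.6875, Q* = 157.1875.
With the subsidy, sellers receive Ps = Pb + 14 for each unit, where Pb is the price buyers pay.
Supply in terms of Pb becomes Qs = -56 + 9(Pb + 14) = 70 + 9Pb. Setting this equal to demand: 323 - 7Pb = 70 + 9Pb, so Pb = 15.8125.
Sellers receive Ps = 15.8125 + 14 = 29.8125; Q' = 323 − 7·15.8125 = 212.3125.
Government outlay = subsidy × quantity = 14 × 212.3125 = 2972.375.

Government cost = 2972.375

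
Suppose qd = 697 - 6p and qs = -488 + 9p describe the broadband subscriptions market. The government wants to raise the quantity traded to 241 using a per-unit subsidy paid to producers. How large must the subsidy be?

Required subsidy s = 5 per unit

At q = 241, invert demand for the buyer price: pb = (697 − 241)/6 = 76; invert supply for the seller price: ps = (241 − (-488))/9 = 81.
The subsidy must fill the gap: s = ps − pb = 81 − 76 = 5.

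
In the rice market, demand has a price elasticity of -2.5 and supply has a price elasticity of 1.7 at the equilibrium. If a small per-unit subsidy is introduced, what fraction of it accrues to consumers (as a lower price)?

For a small subsidy around the equilibrium, the benefit split depends on the relative slopes, which at a point are proportional to the elasticities.
Buyer share = εs/(εs + |εd|) = 1.7/(1.7 + 2.5) = 17/42; seller share = |εd|/(εs + |εd|) = 25/42.

Consumer share = 17/42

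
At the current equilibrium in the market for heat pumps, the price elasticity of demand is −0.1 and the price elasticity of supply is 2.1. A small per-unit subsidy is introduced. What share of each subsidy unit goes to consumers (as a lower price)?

For a small subsidy around the equilibrium, the benefit split depends on the relative slopes, which at a point are proportional to the elasticities.
Buyer share = εs/(εs + |εd|) = 2.1/(2.1 + 0.1) = 21/22; seller share = |εd|/(εs + |εd|) = 1/22.

Consumer share = 21/22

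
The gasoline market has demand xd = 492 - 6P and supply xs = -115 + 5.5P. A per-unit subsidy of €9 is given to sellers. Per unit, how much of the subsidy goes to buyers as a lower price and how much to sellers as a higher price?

Pre-subsidy: 492 - 6P = -115 + 5.5P gives P* = 1214/23, x* = 4032/23.
With the subsidy, sellers receive Ps = Pb + 9 for each unit, where Pb is the price buyers pay.
Supply in terms of Pb becomes xs = -115 + 5.5(Pb + 9) = -65.5 + 5.5Pb. Setting this equal to demand: 492 - 6Pb = -65.5 + 5.5Pb, so Pb = 1115/23.
Sellers receive Ps = 1115/23 + 9 = 1322/23; x' = 492 − 6·(1115/23) = 4626/23.
Buyers' price falls by P* − Pb = 1214/23 − 1115/23 = 99/23; sellers' price rises by Ps − P* = 1322/23 − 1214/23 = 108/23.

Buyers gain 99/23 per unit; sellers gain 108/23 per unit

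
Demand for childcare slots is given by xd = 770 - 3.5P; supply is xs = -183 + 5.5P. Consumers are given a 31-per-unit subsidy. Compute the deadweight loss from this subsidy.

Pre-subsidy: 770 - 3.5P = -183 + 5.5P gives P* = 953/9, x* = 7189/18.
With the rebate, buyers effectively pay Pb = Ps − 31, where Ps is the price sellers receive.
Demand in terms of Ps becomes xd = 770 − 3.5(Ps − 31) = 878.5 - 3.5Ps. Setting this equal to supply: 878.5 - 3.5Ps = -183 + 5.5Ps, so Ps = 2123/18.
Buyers pay Pb = 2123/18 − 31 = 1565/18; x' = -183 + 5.5·(2123/18) = 16765/36.
The subsidy expands output by 16765/36 − 7189/18 = 2387/36 past the efficient level; on those units the gap between marginal cost and willingness to pay runs from 0 up to 31.
DWL = ½ × 31 × 2387/36 = 73997/72.

Deadweight loss = 73997/72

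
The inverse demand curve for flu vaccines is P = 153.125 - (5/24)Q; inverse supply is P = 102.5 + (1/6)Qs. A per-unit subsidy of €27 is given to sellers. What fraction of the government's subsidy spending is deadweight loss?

Pre-subsidy: 153.125 - (5/24)Q = 102.5 + (1/6)Q gives Q* = 135 and P* = 125.
With the subsidy, sellers receive Ps = Pb + 27 for each unit, where Pb is the price buyers pay.
On the curves, Pb = 153.125 - (5/24)Q and Ps = 102.5 + (1/6)Q; the wedge Ps − Pb = 27 gives 102.5 + (1/6)Q − (153.125 - (5/24)Q) = 27, so Q' = 207.
Then Pb = 153.125 − (5/24)·207 = 110 and Ps = 102.5 + (1/6)·207 = 137.
ΔCS = ½(135 + 207)(125 − 110) = 2565; ΔPS = ½(135 + 207)(137 − 125) = 2052.
Government spending = 27 × 207 = 5589.
DWL = ½ × 27 × (207 − 135) = 972; fraction = 972 / 5589 = 4/23.

DWL / government spending = 4/23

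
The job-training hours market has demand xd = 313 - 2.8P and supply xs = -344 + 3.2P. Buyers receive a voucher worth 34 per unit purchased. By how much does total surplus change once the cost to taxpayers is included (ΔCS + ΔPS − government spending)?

Net change in total surplus = -64736/75

Pre-subsidy: 313 - 2.8P = -344 + 3.2P gives P* = 109.5, x* = 6.4.
With the rebate, buyers effectively pay Pb = Ps − 34, where Ps is the price sellers receive.
Demand in terms of Ps becomes xd = 313 − 2.8(Ps − 34) = 408.2 - 2.8Ps. Setting this equal to supply: 408.2 - 2.8Ps = -344 + 3.2Ps, so Ps = 3761/30.
Buyers pay Pb = 3761/30 − 34 = 2741/30; x' = -344 + 3.2·(3761/30) = 4288/75.
ΔCS = ½(6.4 + 4288/75)(109.5 − 2741/30) = 648448/1125; ΔPS = ½(6.4 + 4288/75)(3761/30 − 109.5) = 567392/1125.
Government spending = 34 × 4288/75 = 145792/75.
Net change = 648448/1125 + 567392/1125 − 145792/75 = -64736/75. The loss equals the DWL triangle ½·34·3808/75.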